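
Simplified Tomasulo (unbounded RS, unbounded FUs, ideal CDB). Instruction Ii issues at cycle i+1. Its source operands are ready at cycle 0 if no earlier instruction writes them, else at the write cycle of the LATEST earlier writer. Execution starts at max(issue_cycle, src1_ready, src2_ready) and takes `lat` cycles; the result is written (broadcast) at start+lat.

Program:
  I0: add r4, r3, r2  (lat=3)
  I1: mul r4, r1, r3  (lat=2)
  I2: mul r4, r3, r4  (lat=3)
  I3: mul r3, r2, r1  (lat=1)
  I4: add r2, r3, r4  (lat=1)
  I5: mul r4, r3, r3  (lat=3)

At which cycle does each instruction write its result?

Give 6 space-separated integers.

Answer: 4 4 7 5 8 9

Derivation:
I0 add r4: issue@1 deps=(None,None) exec_start@1 write@4
I1 mul r4: issue@2 deps=(None,None) exec_start@2 write@4
I2 mul r4: issue@3 deps=(None,1) exec_start@4 write@7
I3 mul r3: issue@4 deps=(None,None) exec_start@4 write@5
I4 add r2: issue@5 deps=(3,2) exec_start@7 write@8
I5 mul r4: issue@6 deps=(3,3) exec_start@6 write@9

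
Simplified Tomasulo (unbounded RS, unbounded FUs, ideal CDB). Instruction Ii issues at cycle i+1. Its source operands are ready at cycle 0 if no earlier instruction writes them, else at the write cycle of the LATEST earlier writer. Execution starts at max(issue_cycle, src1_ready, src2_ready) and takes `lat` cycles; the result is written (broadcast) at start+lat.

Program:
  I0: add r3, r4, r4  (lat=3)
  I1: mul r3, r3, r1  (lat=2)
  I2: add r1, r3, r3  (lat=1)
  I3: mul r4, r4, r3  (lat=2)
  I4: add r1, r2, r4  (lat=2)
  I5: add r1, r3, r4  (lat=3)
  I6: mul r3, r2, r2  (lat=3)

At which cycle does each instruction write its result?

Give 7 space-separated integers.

I0 add r3: issue@1 deps=(None,None) exec_start@1 write@4
I1 mul r3: issue@2 deps=(0,None) exec_start@4 write@6
I2 add r1: issue@3 deps=(1,1) exec_start@6 write@7
I3 mul r4: issue@4 deps=(None,1) exec_start@6 write@8
I4 add r1: issue@5 deps=(None,3) exec_start@8 write@10
I5 add r1: issue@6 deps=(1,3) exec_start@8 write@11
I6 mul r3: issue@7 deps=(None,None) exec_start@7 write@10

Answer: 4 6 7 8 10 11 10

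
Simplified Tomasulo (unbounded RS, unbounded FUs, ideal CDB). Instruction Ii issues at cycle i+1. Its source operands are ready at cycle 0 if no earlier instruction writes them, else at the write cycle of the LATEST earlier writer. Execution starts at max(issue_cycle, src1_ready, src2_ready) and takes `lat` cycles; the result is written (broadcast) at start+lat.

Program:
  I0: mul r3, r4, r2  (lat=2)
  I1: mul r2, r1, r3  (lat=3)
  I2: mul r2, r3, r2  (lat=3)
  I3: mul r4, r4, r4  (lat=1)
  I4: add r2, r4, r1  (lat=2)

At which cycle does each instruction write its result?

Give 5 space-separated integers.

Answer: 3 6 9 5 7

Derivation:
I0 mul r3: issue@1 deps=(None,None) exec_start@1 write@3
I1 mul r2: issue@2 deps=(None,0) exec_start@3 write@6
I2 mul r2: issue@3 deps=(0,1) exec_start@6 write@9
I3 mul r4: issue@4 deps=(None,None) exec_start@4 write@5
I4 add r2: issue@5 deps=(3,None) exec_start@5 write@7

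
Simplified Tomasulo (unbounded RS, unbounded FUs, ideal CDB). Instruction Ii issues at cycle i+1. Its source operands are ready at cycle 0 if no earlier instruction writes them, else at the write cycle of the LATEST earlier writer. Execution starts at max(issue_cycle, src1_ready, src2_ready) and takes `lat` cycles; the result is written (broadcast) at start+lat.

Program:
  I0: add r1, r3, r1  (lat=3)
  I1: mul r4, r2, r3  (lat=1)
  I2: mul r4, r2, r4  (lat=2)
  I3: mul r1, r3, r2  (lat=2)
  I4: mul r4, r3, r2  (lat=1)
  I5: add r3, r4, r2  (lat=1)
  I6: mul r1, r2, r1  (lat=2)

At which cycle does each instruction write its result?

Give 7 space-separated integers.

I0 add r1: issue@1 deps=(None,None) exec_start@1 write@4
I1 mul r4: issue@2 deps=(None,None) exec_start@2 write@3
I2 mul r4: issue@3 deps=(None,1) exec_start@3 write@5
I3 mul r1: issue@4 deps=(None,None) exec_start@4 write@6
I4 mul r4: issue@5 deps=(None,None) exec_start@5 write@6
I5 add r3: issue@6 deps=(4,None) exec_start@6 write@7
I6 mul r1: issue@7 deps=(None,3) exec_start@7 write@9

Answer: 4 3 5 6 6 7 9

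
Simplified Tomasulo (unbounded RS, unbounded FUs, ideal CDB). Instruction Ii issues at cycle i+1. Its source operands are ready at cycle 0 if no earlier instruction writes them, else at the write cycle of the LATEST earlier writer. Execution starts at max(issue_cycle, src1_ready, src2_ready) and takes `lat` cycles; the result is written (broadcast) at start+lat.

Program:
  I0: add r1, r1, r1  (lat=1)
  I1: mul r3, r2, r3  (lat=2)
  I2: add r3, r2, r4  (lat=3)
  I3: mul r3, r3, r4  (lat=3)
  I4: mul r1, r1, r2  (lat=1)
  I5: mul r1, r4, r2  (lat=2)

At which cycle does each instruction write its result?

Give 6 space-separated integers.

Answer: 2 4 6 9 6 8

Derivation:
I0 add r1: issue@1 deps=(None,None) exec_start@1 write@2
I1 mul r3: issue@2 deps=(None,None) exec_start@2 write@4
I2 add r3: issue@3 deps=(None,None) exec_start@3 write@6
I3 mul r3: issue@4 deps=(2,None) exec_start@6 write@9
I4 mul r1: issue@5 deps=(0,None) exec_start@5 write@6
I5 mul r1: issue@6 deps=(None,None) exec_start@6 write@8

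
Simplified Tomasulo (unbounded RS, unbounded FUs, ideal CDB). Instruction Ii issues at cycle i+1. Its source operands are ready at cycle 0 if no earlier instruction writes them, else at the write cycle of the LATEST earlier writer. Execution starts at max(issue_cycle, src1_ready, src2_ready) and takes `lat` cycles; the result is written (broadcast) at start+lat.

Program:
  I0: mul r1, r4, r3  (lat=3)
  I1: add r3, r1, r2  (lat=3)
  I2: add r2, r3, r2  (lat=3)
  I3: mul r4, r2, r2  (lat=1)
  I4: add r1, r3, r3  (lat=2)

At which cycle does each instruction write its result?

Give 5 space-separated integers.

I0 mul r1: issue@1 deps=(None,None) exec_start@1 write@4
I1 add r3: issue@2 deps=(0,None) exec_start@4 write@7
I2 add r2: issue@3 deps=(1,None) exec_start@7 write@10
I3 mul r4: issue@4 deps=(2,2) exec_start@10 write@11
I4 add r1: issue@5 deps=(1,1) exec_start@7 write@9

Answer: 4 7 10 11 9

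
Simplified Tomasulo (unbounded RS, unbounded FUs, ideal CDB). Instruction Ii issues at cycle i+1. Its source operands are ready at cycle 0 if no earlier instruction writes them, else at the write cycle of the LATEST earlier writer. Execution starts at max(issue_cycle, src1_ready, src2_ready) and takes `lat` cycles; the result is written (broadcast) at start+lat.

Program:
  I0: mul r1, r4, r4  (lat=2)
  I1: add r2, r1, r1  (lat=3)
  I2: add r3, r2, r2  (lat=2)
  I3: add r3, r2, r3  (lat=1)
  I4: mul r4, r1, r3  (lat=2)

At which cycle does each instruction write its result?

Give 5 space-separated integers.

Answer: 3 6 8 9 11

Derivation:
I0 mul r1: issue@1 deps=(None,None) exec_start@1 write@3
I1 add r2: issue@2 deps=(0,0) exec_start@3 write@6
I2 add r3: issue@3 deps=(1,1) exec_start@6 write@8
I3 add r3: issue@4 deps=(1,2) exec_start@8 write@9
I4 mul r4: issue@5 deps=(0,3) exec_start@9 write@11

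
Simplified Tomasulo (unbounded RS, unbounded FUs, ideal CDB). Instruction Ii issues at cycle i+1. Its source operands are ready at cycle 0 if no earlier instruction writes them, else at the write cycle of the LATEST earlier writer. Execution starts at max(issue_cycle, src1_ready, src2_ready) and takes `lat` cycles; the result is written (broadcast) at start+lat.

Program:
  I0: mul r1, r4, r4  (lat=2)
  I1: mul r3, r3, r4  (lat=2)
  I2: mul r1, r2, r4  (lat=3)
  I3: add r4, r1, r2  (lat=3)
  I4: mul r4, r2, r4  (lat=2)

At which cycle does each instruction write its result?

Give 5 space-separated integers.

I0 mul r1: issue@1 deps=(None,None) exec_start@1 write@3
I1 mul r3: issue@2 deps=(None,None) exec_start@2 write@4
I2 mul r1: issue@3 deps=(None,None) exec_start@3 write@6
I3 add r4: issue@4 deps=(2,None) exec_start@6 write@9
I4 mul r4: issue@5 deps=(None,3) exec_start@9 write@11

Answer: 3 4 6 9 11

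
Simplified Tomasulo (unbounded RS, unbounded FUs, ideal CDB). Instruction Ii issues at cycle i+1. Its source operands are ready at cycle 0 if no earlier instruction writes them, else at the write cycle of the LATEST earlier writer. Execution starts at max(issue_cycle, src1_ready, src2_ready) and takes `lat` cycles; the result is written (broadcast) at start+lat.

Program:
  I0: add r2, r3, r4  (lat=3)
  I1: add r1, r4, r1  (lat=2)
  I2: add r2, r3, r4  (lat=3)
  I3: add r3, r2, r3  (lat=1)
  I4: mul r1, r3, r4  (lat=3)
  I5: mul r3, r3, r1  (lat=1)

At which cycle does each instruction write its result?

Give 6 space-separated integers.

I0 add r2: issue@1 deps=(None,None) exec_start@1 write@4
I1 add r1: issue@2 deps=(None,None) exec_start@2 write@4
I2 add r2: issue@3 deps=(None,None) exec_start@3 write@6
I3 add r3: issue@4 deps=(2,None) exec_start@6 write@7
I4 mul r1: issue@5 deps=(3,None) exec_start@7 write@10
I5 mul r3: issue@6 deps=(3,4) exec_start@10 write@11

Answer: 4 4 6 7 10 11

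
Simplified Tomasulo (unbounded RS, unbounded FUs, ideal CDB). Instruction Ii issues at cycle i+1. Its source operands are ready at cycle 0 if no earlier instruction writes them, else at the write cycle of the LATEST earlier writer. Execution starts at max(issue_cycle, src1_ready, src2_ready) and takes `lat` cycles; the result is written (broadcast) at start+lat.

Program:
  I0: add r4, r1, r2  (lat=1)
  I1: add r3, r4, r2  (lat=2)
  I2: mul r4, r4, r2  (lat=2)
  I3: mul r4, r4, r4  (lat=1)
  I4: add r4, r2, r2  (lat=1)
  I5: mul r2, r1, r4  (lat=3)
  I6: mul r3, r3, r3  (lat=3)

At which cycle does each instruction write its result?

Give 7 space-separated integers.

Answer: 2 4 5 6 6 9 10

Derivation:
I0 add r4: issue@1 deps=(None,None) exec_start@1 write@2
I1 add r3: issue@2 deps=(0,None) exec_start@2 write@4
I2 mul r4: issue@3 deps=(0,None) exec_start@3 write@5
I3 mul r4: issue@4 deps=(2,2) exec_start@5 write@6
I4 add r4: issue@5 deps=(None,None) exec_start@5 write@6
I5 mul r2: issue@6 deps=(None,4) exec_start@6 write@9
I6 mul r3: issue@7 deps=(1,1) exec_start@7 write@10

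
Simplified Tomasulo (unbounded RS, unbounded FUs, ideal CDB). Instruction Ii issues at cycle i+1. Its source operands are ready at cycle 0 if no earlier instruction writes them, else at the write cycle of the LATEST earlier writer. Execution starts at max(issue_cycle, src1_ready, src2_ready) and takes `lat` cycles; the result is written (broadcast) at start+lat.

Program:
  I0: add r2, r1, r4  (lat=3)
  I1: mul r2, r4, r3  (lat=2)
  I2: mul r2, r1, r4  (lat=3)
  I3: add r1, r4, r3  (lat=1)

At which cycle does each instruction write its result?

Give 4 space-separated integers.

Answer: 4 4 6 5

Derivation:
I0 add r2: issue@1 deps=(None,None) exec_start@1 write@4
I1 mul r2: issue@2 deps=(None,None) exec_start@2 write@4
I2 mul r2: issue@3 deps=(None,None) exec_start@3 write@6
I3 add r1: issue@4 deps=(None,None) exec_start@4 write@5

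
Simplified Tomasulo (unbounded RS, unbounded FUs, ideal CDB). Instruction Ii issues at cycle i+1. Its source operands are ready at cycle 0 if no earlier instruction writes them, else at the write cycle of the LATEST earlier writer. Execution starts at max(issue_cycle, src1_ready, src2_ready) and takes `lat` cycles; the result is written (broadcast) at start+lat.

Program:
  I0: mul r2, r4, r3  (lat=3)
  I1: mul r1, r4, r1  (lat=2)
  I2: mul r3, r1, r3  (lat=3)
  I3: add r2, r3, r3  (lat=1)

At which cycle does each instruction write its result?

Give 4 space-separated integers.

I0 mul r2: issue@1 deps=(None,None) exec_start@1 write@4
I1 mul r1: issue@2 deps=(None,None) exec_start@2 write@4
I2 mul r3: issue@3 deps=(1,None) exec_start@4 write@7
I3 add r2: issue@4 deps=(2,2) exec_start@7 write@8

Answer: 4 4 7 8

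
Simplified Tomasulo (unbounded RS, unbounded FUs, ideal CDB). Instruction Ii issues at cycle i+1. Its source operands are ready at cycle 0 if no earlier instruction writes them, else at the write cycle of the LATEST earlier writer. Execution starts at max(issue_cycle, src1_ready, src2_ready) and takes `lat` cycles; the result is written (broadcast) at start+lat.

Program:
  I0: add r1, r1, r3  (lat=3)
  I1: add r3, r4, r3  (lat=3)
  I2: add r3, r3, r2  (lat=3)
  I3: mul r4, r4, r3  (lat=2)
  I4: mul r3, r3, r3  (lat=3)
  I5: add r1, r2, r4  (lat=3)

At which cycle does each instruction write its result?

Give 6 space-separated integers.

I0 add r1: issue@1 deps=(None,None) exec_start@1 write@4
I1 add r3: issue@2 deps=(None,None) exec_start@2 write@5
I2 add r3: issue@3 deps=(1,None) exec_start@5 write@8
I3 mul r4: issue@4 deps=(None,2) exec_start@8 write@10
I4 mul r3: issue@5 deps=(2,2) exec_start@8 write@11
I5 add r1: issue@6 deps=(None,3) exec_start@10 write@13

Answer: 4 5 8 10 11 13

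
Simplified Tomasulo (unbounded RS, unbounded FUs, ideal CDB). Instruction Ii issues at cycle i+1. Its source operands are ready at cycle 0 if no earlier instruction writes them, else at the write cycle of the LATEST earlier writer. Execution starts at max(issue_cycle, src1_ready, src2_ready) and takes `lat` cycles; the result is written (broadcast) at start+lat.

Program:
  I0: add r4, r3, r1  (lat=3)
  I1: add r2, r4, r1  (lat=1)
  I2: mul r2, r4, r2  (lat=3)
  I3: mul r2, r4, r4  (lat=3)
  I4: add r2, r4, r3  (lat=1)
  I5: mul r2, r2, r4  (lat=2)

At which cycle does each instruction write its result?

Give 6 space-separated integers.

I0 add r4: issue@1 deps=(None,None) exec_start@1 write@4
I1 add r2: issue@2 deps=(0,None) exec_start@4 write@5
I2 mul r2: issue@3 deps=(0,1) exec_start@5 write@8
I3 mul r2: issue@4 deps=(0,0) exec_start@4 write@7
I4 add r2: issue@5 deps=(0,None) exec_start@5 write@6
I5 mul r2: issue@6 deps=(4,0) exec_start@6 write@8

Answer: 4 5 8 7 6 8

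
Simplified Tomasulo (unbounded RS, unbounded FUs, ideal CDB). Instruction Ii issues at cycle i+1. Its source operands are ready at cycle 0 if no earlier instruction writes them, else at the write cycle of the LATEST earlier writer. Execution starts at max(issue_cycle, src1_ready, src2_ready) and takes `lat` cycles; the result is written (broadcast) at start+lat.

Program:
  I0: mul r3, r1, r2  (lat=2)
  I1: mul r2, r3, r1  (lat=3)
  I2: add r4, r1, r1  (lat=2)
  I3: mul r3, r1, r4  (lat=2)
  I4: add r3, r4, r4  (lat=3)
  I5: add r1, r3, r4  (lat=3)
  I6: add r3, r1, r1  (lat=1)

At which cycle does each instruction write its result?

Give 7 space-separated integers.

Answer: 3 6 5 7 8 11 12

Derivation:
I0 mul r3: issue@1 deps=(None,None) exec_start@1 write@3
I1 mul r2: issue@2 deps=(0,None) exec_start@3 write@6
I2 add r4: issue@3 deps=(None,None) exec_start@3 write@5
I3 mul r3: issue@4 deps=(None,2) exec_start@5 write@7
I4 add r3: issue@5 deps=(2,2) exec_start@5 write@8
I5 add r1: issue@6 deps=(4,2) exec_start@8 write@11
I6 add r3: issue@7 deps=(5,5) exec_start@11 write@12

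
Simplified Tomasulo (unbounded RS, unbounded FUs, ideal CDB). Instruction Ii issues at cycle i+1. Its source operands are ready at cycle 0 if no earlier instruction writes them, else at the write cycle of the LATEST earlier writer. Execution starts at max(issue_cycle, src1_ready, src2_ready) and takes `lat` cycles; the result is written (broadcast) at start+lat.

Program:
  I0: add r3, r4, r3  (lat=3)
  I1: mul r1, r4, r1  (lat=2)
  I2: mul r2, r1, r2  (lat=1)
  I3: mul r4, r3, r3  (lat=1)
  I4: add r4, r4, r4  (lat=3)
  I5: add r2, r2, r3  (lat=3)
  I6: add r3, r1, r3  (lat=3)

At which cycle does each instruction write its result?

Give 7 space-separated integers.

I0 add r3: issue@1 deps=(None,None) exec_start@1 write@4
I1 mul r1: issue@2 deps=(None,None) exec_start@2 write@4
I2 mul r2: issue@3 deps=(1,None) exec_start@4 write@5
I3 mul r4: issue@4 deps=(0,0) exec_start@4 write@5
I4 add r4: issue@5 deps=(3,3) exec_start@5 write@8
I5 add r2: issue@6 deps=(2,0) exec_start@6 write@9
I6 add r3: issue@7 deps=(1,0) exec_start@7 write@10

Answer: 4 4 5 5 8 9 10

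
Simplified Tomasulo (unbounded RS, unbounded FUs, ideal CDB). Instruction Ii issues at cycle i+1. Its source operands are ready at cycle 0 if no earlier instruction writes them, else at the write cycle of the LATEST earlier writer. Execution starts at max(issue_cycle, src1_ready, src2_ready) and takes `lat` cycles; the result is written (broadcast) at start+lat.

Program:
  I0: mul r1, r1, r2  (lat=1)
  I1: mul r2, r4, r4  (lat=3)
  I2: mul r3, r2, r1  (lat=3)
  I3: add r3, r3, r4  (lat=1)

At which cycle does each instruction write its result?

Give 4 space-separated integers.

I0 mul r1: issue@1 deps=(None,None) exec_start@1 write@2
I1 mul r2: issue@2 deps=(None,None) exec_start@2 write@5
I2 mul r3: issue@3 deps=(1,0) exec_start@5 write@8
I3 add r3: issue@4 deps=(2,None) exec_start@8 write@9

Answer: 2 5 8 9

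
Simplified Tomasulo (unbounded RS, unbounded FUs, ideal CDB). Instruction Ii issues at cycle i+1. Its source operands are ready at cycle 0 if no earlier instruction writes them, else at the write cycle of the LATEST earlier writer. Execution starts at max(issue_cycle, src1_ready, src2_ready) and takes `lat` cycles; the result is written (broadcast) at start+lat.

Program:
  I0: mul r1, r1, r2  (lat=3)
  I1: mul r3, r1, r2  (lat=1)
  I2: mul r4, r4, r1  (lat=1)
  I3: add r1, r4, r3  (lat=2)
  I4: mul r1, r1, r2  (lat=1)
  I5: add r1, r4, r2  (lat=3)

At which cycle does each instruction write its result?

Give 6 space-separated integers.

Answer: 4 5 5 7 8 9

Derivation:
I0 mul r1: issue@1 deps=(None,None) exec_start@1 write@4
I1 mul r3: issue@2 deps=(0,None) exec_start@4 write@5
I2 mul r4: issue@3 deps=(None,0) exec_start@4 write@5
I3 add r1: issue@4 deps=(2,1) exec_start@5 write@7
I4 mul r1: issue@5 deps=(3,None) exec_start@7 write@8
I5 add r1: issue@6 deps=(2,None) exec_start@6 write@9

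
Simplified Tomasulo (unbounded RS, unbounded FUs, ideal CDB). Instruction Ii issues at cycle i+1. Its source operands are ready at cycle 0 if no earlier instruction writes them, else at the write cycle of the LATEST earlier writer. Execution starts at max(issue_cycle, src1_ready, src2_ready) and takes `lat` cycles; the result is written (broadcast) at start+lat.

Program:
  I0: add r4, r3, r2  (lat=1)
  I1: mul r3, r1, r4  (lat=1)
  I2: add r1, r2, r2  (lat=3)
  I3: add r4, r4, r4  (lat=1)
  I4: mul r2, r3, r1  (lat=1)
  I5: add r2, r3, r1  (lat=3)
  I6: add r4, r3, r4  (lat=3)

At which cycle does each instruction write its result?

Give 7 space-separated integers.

I0 add r4: issue@1 deps=(None,None) exec_start@1 write@2
I1 mul r3: issue@2 deps=(None,0) exec_start@2 write@3
I2 add r1: issue@3 deps=(None,None) exec_start@3 write@6
I3 add r4: issue@4 deps=(0,0) exec_start@4 write@5
I4 mul r2: issue@5 deps=(1,2) exec_start@6 write@7
I5 add r2: issue@6 deps=(1,2) exec_start@6 write@9
I6 add r4: issue@7 deps=(1,3) exec_start@7 write@10

Answer: 2 3 6 5 7 9 10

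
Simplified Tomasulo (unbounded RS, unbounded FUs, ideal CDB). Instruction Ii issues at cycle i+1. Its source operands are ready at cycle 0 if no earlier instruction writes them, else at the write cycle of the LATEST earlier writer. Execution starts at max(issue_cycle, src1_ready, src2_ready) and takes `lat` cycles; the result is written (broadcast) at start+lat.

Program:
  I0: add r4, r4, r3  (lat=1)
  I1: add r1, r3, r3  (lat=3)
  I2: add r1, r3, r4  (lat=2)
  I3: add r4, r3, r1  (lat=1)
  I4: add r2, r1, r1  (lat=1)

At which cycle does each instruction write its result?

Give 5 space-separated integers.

Answer: 2 5 5 6 6

Derivation:
I0 add r4: issue@1 deps=(None,None) exec_start@1 write@2
I1 add r1: issue@2 deps=(None,None) exec_start@2 write@5
I2 add r1: issue@3 deps=(None,0) exec_start@3 write@5
I3 add r4: issue@4 deps=(None,2) exec_start@5 write@6
I4 add r2: issue@5 deps=(2,2) exec_start@5 write@6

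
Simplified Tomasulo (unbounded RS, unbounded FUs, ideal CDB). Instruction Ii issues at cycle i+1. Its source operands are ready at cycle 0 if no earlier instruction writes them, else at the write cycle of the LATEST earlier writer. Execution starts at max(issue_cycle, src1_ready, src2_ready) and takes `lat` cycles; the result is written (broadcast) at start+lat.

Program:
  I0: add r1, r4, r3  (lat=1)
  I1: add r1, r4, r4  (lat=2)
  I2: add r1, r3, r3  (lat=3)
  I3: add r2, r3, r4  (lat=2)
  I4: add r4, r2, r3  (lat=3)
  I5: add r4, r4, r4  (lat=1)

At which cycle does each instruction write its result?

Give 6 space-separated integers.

I0 add r1: issue@1 deps=(None,None) exec_start@1 write@2
I1 add r1: issue@2 deps=(None,None) exec_start@2 write@4
I2 add r1: issue@3 deps=(None,None) exec_start@3 write@6
I3 add r2: issue@4 deps=(None,None) exec_start@4 write@6
I4 add r4: issue@5 deps=(3,None) exec_start@6 write@9
I5 add r4: issue@6 deps=(4,4) exec_start@9 write@10

Answer: 2 4 6 6 9 10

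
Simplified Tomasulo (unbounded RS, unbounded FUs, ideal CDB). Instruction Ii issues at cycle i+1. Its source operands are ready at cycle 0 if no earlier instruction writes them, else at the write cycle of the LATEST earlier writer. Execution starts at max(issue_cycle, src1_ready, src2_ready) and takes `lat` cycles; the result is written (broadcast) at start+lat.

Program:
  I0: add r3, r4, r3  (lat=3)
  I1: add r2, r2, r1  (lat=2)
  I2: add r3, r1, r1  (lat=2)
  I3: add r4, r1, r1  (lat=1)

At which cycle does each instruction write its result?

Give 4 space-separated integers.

Answer: 4 4 5 5

Derivation:
I0 add r3: issue@1 deps=(None,None) exec_start@1 write@4
I1 add r2: issue@2 deps=(None,None) exec_start@2 write@4
I2 add r3: issue@3 deps=(None,None) exec_start@3 write@5
I3 add r4: issue@4 deps=(None,None) exec_start@4 write@5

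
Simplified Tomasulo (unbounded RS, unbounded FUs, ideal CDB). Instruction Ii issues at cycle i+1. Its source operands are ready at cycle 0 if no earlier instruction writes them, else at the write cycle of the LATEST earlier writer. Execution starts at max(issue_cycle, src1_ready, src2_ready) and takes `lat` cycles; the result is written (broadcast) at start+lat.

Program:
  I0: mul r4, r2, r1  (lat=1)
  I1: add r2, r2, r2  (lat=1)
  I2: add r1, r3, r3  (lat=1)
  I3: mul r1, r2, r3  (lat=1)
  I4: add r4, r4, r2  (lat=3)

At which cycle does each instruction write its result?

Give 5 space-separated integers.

I0 mul r4: issue@1 deps=(None,None) exec_start@1 write@2
I1 add r2: issue@2 deps=(None,None) exec_start@2 write@3
I2 add r1: issue@3 deps=(None,None) exec_start@3 write@4
I3 mul r1: issue@4 deps=(1,None) exec_start@4 write@5
I4 add r4: issue@5 deps=(0,1) exec_start@5 write@8

Answer: 2 3 4 5 8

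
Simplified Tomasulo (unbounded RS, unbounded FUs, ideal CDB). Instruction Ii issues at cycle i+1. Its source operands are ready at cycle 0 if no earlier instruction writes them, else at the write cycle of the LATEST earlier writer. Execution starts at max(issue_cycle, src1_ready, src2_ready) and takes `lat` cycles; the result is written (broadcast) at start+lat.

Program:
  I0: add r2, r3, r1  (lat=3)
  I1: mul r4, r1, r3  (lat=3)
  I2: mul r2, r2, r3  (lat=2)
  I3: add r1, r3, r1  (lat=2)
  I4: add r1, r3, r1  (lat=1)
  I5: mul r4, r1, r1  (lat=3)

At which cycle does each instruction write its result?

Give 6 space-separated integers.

I0 add r2: issue@1 deps=(None,None) exec_start@1 write@4
I1 mul r4: issue@2 deps=(None,None) exec_start@2 write@5
I2 mul r2: issue@3 deps=(0,None) exec_start@4 write@6
I3 add r1: issue@4 deps=(None,None) exec_start@4 write@6
I4 add r1: issue@5 deps=(None,3) exec_start@6 write@7
I5 mul r4: issue@6 deps=(4,4) exec_start@7 write@10

Answer: 4 5 6 6 7 10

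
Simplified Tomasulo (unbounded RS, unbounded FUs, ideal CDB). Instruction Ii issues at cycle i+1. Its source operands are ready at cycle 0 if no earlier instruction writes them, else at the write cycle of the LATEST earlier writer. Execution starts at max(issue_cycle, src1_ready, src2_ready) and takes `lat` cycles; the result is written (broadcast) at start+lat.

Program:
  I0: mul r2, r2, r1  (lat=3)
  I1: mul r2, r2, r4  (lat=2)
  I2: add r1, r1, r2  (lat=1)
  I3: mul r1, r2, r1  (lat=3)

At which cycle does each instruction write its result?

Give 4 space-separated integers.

I0 mul r2: issue@1 deps=(None,None) exec_start@1 write@4
I1 mul r2: issue@2 deps=(0,None) exec_start@4 write@6
I2 add r1: issue@3 deps=(None,1) exec_start@6 write@7
I3 mul r1: issue@4 deps=(1,2) exec_start@7 write@10

Answer: 4 6 7 10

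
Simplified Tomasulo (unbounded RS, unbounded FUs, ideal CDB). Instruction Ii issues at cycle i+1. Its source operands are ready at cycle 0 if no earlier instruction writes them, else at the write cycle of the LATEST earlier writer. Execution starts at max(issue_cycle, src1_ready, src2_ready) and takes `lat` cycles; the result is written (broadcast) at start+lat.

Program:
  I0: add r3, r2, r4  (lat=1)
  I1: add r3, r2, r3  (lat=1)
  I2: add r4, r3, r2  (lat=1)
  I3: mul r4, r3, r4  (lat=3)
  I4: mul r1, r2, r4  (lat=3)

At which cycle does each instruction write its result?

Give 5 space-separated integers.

I0 add r3: issue@1 deps=(None,None) exec_start@1 write@2
I1 add r3: issue@2 deps=(None,0) exec_start@2 write@3
I2 add r4: issue@3 deps=(1,None) exec_start@3 write@4
I3 mul r4: issue@4 deps=(1,2) exec_start@4 write@7
I4 mul r1: issue@5 deps=(None,3) exec_start@7 write@10

Answer: 2 3 4 7 10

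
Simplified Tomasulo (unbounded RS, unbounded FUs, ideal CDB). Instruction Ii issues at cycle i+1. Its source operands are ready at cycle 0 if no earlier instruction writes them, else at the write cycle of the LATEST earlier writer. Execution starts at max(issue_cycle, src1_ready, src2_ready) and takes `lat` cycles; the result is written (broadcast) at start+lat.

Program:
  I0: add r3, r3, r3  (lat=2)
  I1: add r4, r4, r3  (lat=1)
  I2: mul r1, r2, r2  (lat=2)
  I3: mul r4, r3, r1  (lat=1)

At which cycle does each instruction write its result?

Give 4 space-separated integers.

I0 add r3: issue@1 deps=(None,None) exec_start@1 write@3
I1 add r4: issue@2 deps=(None,0) exec_start@3 write@4
I2 mul r1: issue@3 deps=(None,None) exec_start@3 write@5
I3 mul r4: issue@4 deps=(0,2) exec_start@5 write@6

Answer: 3 4 5 6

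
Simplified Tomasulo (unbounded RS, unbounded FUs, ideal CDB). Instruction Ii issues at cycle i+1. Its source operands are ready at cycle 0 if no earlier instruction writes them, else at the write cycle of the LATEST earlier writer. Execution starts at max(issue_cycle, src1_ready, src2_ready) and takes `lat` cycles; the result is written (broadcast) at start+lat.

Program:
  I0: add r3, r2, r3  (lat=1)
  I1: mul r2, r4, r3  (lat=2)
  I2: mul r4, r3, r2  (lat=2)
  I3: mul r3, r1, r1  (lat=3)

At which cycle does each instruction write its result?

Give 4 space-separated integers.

I0 add r3: issue@1 deps=(None,None) exec_start@1 write@2
I1 mul r2: issue@2 deps=(None,0) exec_start@2 write@4
I2 mul r4: issue@3 deps=(0,1) exec_start@4 write@6
I3 mul r3: issue@4 deps=(None,None) exec_start@4 write@7

Answer: 2 4 6 7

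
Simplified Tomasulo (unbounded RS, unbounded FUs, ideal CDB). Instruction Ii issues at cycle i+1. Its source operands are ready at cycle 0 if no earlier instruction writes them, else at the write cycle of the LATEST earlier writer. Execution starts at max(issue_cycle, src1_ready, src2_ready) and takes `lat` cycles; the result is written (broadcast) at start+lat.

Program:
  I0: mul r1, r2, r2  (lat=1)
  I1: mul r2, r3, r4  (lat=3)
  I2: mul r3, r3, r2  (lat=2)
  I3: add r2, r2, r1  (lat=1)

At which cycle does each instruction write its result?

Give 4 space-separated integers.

Answer: 2 5 7 6

Derivation:
I0 mul r1: issue@1 deps=(None,None) exec_start@1 write@2
I1 mul r2: issue@2 deps=(None,None) exec_start@2 write@5
I2 mul r3: issue@3 deps=(None,1) exec_start@5 write@7
I3 add r2: issue@4 deps=(1,0) exec_start@5 write@6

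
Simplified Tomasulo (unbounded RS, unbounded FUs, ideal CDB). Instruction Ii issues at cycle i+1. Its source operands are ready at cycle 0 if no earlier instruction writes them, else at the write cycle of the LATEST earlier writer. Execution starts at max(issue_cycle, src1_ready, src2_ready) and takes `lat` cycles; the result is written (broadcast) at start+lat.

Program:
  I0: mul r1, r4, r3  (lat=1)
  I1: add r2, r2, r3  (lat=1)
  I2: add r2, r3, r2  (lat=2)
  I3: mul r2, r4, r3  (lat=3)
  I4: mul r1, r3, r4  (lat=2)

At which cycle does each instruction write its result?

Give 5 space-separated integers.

I0 mul r1: issue@1 deps=(None,None) exec_start@1 write@2
I1 add r2: issue@2 deps=(None,None) exec_start@2 write@3
I2 add r2: issue@3 deps=(None,1) exec_start@3 write@5
I3 mul r2: issue@4 deps=(None,None) exec_start@4 write@7
I4 mul r1: issue@5 deps=(None,None) exec_start@5 write@7

Answer: 2 3 5 7 7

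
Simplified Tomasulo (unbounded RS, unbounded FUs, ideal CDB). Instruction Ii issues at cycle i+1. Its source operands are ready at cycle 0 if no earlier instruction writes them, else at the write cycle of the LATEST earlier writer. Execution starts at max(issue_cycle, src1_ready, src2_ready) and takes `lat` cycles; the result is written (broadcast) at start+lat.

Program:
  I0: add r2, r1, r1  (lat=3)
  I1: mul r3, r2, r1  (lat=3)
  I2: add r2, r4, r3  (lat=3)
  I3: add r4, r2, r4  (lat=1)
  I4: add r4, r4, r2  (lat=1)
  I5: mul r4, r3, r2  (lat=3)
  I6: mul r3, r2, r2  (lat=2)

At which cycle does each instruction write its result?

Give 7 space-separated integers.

I0 add r2: issue@1 deps=(None,None) exec_start@1 write@4
I1 mul r3: issue@2 deps=(0,None) exec_start@4 write@7
I2 add r2: issue@3 deps=(None,1) exec_start@7 write@10
I3 add r4: issue@4 deps=(2,None) exec_start@10 write@11
I4 add r4: issue@5 deps=(3,2) exec_start@11 write@12
I5 mul r4: issue@6 deps=(1,2) exec_start@10 write@13
I6 mul r3: issue@7 deps=(2,2) exec_start@10 write@12

Answer: 4 7 10 11 12 13 12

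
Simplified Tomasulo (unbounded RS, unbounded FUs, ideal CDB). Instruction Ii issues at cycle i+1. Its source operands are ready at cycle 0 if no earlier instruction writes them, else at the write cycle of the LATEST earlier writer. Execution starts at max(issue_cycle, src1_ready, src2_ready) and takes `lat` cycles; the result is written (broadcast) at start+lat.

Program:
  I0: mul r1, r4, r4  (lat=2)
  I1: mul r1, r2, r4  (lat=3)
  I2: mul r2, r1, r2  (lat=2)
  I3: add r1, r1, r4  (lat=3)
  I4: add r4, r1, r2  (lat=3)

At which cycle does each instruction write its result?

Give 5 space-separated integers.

Answer: 3 5 7 8 11

Derivation:
I0 mul r1: issue@1 deps=(None,None) exec_start@1 write@3
I1 mul r1: issue@2 deps=(None,None) exec_start@2 write@5
I2 mul r2: issue@3 deps=(1,None) exec_start@5 write@7
I3 add r1: issue@4 deps=(1,None) exec_start@5 write@8
I4 add r4: issue@5 deps=(3,2) exec_start@8 write@11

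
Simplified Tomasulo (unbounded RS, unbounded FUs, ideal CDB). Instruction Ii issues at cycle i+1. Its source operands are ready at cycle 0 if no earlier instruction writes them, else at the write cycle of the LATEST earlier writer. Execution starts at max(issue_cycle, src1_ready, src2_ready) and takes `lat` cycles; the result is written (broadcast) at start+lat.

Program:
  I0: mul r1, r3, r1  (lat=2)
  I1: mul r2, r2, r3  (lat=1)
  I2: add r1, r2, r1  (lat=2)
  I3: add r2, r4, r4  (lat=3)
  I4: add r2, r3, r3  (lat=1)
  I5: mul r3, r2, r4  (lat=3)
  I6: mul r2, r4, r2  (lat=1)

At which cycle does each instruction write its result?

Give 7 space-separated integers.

Answer: 3 3 5 7 6 9 8

Derivation:
I0 mul r1: issue@1 deps=(None,None) exec_start@1 write@3
I1 mul r2: issue@2 deps=(None,None) exec_start@2 write@3
I2 add r1: issue@3 deps=(1,0) exec_start@3 write@5
I3 add r2: issue@4 deps=(None,None) exec_start@4 write@7
I4 add r2: issue@5 deps=(None,None) exec_start@5 write@6
I5 mul r3: issue@6 deps=(4,None) exec_start@6 write@9
I6 mul r2: issue@7 deps=(None,4) exec_start@7 write@8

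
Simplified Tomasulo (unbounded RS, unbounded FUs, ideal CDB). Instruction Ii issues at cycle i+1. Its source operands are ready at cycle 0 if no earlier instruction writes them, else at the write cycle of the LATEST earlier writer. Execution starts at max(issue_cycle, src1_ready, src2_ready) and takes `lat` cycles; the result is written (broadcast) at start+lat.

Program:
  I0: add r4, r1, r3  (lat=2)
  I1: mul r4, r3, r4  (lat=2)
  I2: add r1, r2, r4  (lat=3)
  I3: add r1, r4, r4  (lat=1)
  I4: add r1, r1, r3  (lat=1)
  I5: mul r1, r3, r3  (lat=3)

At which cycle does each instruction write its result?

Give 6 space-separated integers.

Answer: 3 5 8 6 7 9

Derivation:
I0 add r4: issue@1 deps=(None,None) exec_start@1 write@3
I1 mul r4: issue@2 deps=(None,0) exec_start@3 write@5
I2 add r1: issue@3 deps=(None,1) exec_start@5 write@8
I3 add r1: issue@4 deps=(1,1) exec_start@5 write@6
I4 add r1: issue@5 deps=(3,None) exec_start@6 write@7
I5 mul r1: issue@6 deps=(None,None) exec_start@6 write@9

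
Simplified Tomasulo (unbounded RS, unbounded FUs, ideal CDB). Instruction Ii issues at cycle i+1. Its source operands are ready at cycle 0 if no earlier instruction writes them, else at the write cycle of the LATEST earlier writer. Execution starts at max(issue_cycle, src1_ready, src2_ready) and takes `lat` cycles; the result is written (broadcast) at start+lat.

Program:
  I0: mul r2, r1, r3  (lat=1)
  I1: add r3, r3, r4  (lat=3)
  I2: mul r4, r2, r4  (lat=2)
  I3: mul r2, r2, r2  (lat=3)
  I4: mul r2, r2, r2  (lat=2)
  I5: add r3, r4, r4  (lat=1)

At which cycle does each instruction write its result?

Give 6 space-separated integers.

Answer: 2 5 5 7 9 7

Derivation:
I0 mul r2: issue@1 deps=(None,None) exec_start@1 write@2
I1 add r3: issue@2 deps=(None,None) exec_start@2 write@5
I2 mul r4: issue@3 deps=(0,None) exec_start@3 write@5
I3 mul r2: issue@4 deps=(0,0) exec_start@4 write@7
I4 mul r2: issue@5 deps=(3,3) exec_start@7 write@9
I5 add r3: issue@6 deps=(2,2) exec_start@6 write@7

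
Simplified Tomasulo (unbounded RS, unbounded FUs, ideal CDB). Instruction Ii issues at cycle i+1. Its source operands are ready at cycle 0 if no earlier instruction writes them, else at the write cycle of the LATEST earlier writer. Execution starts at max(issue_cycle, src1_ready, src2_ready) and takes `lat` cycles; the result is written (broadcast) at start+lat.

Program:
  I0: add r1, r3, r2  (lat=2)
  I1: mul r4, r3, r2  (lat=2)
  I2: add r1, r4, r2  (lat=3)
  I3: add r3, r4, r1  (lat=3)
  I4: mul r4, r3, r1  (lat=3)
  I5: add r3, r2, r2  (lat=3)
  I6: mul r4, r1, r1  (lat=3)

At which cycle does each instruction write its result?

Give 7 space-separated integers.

I0 add r1: issue@1 deps=(None,None) exec_start@1 write@3
I1 mul r4: issue@2 deps=(None,None) exec_start@2 write@4
I2 add r1: issue@3 deps=(1,None) exec_start@4 write@7
I3 add r3: issue@4 deps=(1,2) exec_start@7 write@10
I4 mul r4: issue@5 deps=(3,2) exec_start@10 write@13
I5 add r3: issue@6 deps=(None,None) exec_start@6 write@9
I6 mul r4: issue@7 deps=(2,2) exec_start@7 write@10

Answer: 3 4 7 10 13 9 10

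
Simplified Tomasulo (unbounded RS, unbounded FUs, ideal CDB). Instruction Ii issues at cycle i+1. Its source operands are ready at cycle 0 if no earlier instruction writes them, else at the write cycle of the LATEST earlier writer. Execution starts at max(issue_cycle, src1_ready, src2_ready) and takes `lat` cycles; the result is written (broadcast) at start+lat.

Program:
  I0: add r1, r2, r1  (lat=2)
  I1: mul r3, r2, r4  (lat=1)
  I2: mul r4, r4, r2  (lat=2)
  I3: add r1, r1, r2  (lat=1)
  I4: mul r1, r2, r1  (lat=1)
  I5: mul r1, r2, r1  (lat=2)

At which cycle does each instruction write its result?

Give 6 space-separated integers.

I0 add r1: issue@1 deps=(None,None) exec_start@1 write@3
I1 mul r3: issue@2 deps=(None,None) exec_start@2 write@3
I2 mul r4: issue@3 deps=(None,None) exec_start@3 write@5
I3 add r1: issue@4 deps=(0,None) exec_start@4 write@5
I4 mul r1: issue@5 deps=(None,3) exec_start@5 write@6
I5 mul r1: issue@6 deps=(None,4) exec_start@6 write@8

Answer: 3 3 5 5 6 8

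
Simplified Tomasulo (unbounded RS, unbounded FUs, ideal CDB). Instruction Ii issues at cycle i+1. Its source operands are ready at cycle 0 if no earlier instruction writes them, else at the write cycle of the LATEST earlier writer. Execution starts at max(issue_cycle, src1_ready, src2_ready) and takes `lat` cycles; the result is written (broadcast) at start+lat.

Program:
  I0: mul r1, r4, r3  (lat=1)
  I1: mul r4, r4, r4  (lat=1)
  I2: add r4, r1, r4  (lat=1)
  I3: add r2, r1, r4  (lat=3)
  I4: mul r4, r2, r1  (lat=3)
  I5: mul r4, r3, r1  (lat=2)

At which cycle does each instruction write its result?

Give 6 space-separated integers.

I0 mul r1: issue@1 deps=(None,None) exec_start@1 write@2
I1 mul r4: issue@2 deps=(None,None) exec_start@2 write@3
I2 add r4: issue@3 deps=(0,1) exec_start@3 write@4
I3 add r2: issue@4 deps=(0,2) exec_start@4 write@7
I4 mul r4: issue@5 deps=(3,0) exec_start@7 write@10
I5 mul r4: issue@6 deps=(None,0) exec_start@6 write@8

Answer: 2 3 4 7 10 8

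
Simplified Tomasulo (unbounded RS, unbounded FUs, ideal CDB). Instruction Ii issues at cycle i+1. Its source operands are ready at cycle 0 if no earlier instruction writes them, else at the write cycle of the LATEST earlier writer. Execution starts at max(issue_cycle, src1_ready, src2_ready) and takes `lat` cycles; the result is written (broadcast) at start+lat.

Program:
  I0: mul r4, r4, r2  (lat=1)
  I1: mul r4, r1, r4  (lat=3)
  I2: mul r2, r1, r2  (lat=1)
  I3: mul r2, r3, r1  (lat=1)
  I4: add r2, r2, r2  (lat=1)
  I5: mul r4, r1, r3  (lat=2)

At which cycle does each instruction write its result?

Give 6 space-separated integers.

Answer: 2 5 4 5 6 8

Derivation:
I0 mul r4: issue@1 deps=(None,None) exec_start@1 write@2
I1 mul r4: issue@2 deps=(None,0) exec_start@2 write@5
I2 mul r2: issue@3 deps=(None,None) exec_start@3 write@4
I3 mul r2: issue@4 deps=(None,None) exec_start@4 write@5
I4 add r2: issue@5 deps=(3,3) exec_start@5 write@6
I5 mul r4: issue@6 deps=(None,None) exec_start@6 write@8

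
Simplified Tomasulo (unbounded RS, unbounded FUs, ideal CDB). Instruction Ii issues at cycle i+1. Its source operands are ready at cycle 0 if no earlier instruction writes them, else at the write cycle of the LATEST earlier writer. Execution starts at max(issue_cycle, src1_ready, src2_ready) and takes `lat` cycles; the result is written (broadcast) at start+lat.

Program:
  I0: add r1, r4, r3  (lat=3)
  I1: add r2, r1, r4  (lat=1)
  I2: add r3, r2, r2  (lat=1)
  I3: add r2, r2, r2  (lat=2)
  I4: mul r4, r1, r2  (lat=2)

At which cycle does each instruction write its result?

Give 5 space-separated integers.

Answer: 4 5 6 7 9

Derivation:
I0 add r1: issue@1 deps=(None,None) exec_start@1 write@4
I1 add r2: issue@2 deps=(0,None) exec_start@4 write@5
I2 add r3: issue@3 deps=(1,1) exec_start@5 write@6
I3 add r2: issue@4 deps=(1,1) exec_start@5 write@7
I4 mul r4: issue@5 deps=(0,3) exec_start@7 write@9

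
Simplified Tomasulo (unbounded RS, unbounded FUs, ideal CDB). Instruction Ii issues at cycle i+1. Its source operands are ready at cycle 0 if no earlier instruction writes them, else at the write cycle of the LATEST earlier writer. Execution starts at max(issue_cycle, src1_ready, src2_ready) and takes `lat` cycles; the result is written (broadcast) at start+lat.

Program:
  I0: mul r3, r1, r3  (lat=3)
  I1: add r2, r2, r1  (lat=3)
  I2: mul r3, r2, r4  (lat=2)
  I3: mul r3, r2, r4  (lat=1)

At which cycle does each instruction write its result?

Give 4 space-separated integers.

I0 mul r3: issue@1 deps=(None,None) exec_start@1 write@4
I1 add r2: issue@2 deps=(None,None) exec_start@2 write@5
I2 mul r3: issue@3 deps=(1,None) exec_start@5 write@7
I3 mul r3: issue@4 deps=(1,None) exec_start@5 write@6

Answer: 4 5 7 6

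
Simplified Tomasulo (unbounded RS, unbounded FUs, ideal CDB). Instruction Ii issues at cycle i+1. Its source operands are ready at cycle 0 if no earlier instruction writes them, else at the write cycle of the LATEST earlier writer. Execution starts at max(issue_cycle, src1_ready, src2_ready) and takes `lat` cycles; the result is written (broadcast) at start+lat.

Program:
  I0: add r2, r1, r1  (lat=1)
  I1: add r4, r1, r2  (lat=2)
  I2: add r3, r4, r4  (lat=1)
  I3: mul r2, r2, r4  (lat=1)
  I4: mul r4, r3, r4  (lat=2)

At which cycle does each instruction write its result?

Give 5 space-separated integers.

I0 add r2: issue@1 deps=(None,None) exec_start@1 write@2
I1 add r4: issue@2 deps=(None,0) exec_start@2 write@4
I2 add r3: issue@3 deps=(1,1) exec_start@4 write@5
I3 mul r2: issue@4 deps=(0,1) exec_start@4 write@5
I4 mul r4: issue@5 deps=(2,1) exec_start@5 write@7

Answer: 2 4 5 5 7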